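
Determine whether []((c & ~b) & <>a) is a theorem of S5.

Tableau for the negation ~[]((c & ~b) & <>a):
1. ~[]((c & ~b) & <>a), w0
2. ~((c & ~b) & <>a), w1
3. ~<>a, w1
4. ~a, w0
5. ~a, w1
Accessibility: w0Rw0, w0Rw1, w1Rw0, w1Rw1
The negation has an open branch (countermodel exists).

Not valid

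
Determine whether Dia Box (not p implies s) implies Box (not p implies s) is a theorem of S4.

No, not valid

Tableau for the negation not (Dia Box (not p implies s) implies Box (not p implies s)):
1. not (Dia Box (not p implies s) implies Box (not p implies s)), w0
2. Dia Box (not p implies s), w0   [neg-implies-rule on 1]
3. not Box (not p implies s), w0   [neg-implies-rule on 1]
4. Box (not p implies s), w1   [Dia-rule on 2: fresh world w1, w0Rw1]
5. not p implies s, w1   [Box-rule on 4 via w1Rw1]
6. s, w1   [implies-rule on 5 (branches; this branch)]
7. not (not p implies s), w2   [neg-Box-rule on 3: fresh world w2, w0Rw2]
8. not p, w2   [neg-implies-rule on 7]
9. not s, w2   [neg-implies-rule on 7]
Accessibility: w0Rw0, w0Rw1, w0Rw2, w1Rw1, w2Rw2
The negation has an open branch (countermodel exists).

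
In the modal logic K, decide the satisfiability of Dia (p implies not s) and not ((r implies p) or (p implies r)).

Unsatisfiable

1. Dia (p implies not s) and not ((r implies p) or (p implies r)), u
2. Dia (p implies not s), u   [and-rule on 1]
3. not ((r implies p) or (p implies r)), u   [and-rule on 1]
4. not (r implies p), u   [neg-or-rule on 3]
5. not (p implies r), u   [neg-or-rule on 3]
6. r, u   [neg-implies-rule on 4]
7. not p, u   [neg-implies-rule on 4]
8. p, u   [neg-implies-rule on 5]
9. not r, u   [neg-implies-rule on 5]
Branch closes: p and not p both at u.
Every branch closes; the branch above is one of them.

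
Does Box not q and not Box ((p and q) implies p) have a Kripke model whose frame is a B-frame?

No, unsatisfiable

1. Box not q and not Box ((p and q) implies p), 0
2. Box not q, 0   [and-rule on 1]
3. not Box ((p and q) implies p), 0   [and-rule on 1]
4. not q, 0   [Box-rule on 2 via 0R0]
5. not ((p and q) implies p), 1   [neg-Box-rule on 3: fresh world 1, 0R1]
6. p and q, 1   [neg-implies-rule on 5]
7. not p, 1   [neg-implies-rule on 5]
8. p, 1   [and-rule on 6]
9. q, 1   [and-rule on 6]
Accessibility: 0R0, 0R1, 1R0, 1R1
Branch closes: p and not p both at 1.
(One branch shown.) All branches close.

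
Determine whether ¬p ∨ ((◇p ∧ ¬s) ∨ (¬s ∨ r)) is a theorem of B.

Not valid

Tableau for the negation ¬(¬p ∨ ((◇p ∧ ¬s) ∨ (¬s ∨ r))):
1. ¬(¬p ∨ ((◇p ∧ ¬s) ∨ (¬s ∨ r))), 0
2. p, 0   [¬∨-rule on 1]
3. ¬((◇p ∧ ¬s) ∨ (¬s ∨ r)), 0   [¬∨-rule on 1]
4. ¬(◇p ∧ ¬s), 0   [¬∨-rule on 3]
5. ¬(¬s ∨ r), 0   [¬∨-rule on 3]
6. s, 0   [¬∨-rule on 5]
7. ¬r, 0   [¬∨-rule on 5]
Accessibility: 0R0
The negation has an open branch (countermodel exists).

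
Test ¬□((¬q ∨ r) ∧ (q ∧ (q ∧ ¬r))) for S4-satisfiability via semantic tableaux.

1. ¬□((¬q ∨ r) ∧ (q ∧ (q ∧ ¬r))), w0
2. ¬((¬q ∨ r) ∧ (q ∧ (q ∧ ¬r))), w1   [¬□-rule on 1: fresh world w1, w0Rw1]
3. ¬(q ∧ (q ∧ ¬r)), w1   [¬∧-rule on 2 (branches; this branch)]
4. ¬(q ∧ ¬r), w1   [¬∧-rule on 3 (branches; this branch)]
5. r, w1   [¬∧-rule on 4 (branches; this branch)]
Accessibility: w0Rw0, w0Rw1, w1Rw1

Satisfiable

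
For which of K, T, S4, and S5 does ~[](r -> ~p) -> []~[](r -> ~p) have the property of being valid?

S5-tableau for the negation ~(~[](r -> ~p) -> []~[](r -> ~p)):
1. ~(~[](r -> ~p) -> []~[](r -> ~p)), u
2. ~[](r -> ~p), u
3. ~[]~[](r -> ~p), u
4. ~(r -> ~p), v
5. r, v
6. p, v
7. [](r -> ~p), w
8. r -> ~p, u
9. r -> ~p, v
10. r -> ~p, w
11. ~p, u
12. ~p, v
Accessibility: uRu, uRv, uRw, vRu, vRv, vRw, wRu, wRv, wRw
Branch closes: p and ~p both at v.
Every branch closes (one shown): valid in S5.
S4-tableau for the negation ~(~[](r -> ~p) -> []~[](r -> ~p)):
1. ~(~[](r -> ~p) -> []~[](r -> ~p)), u
2. ~[](r -> ~p), u
3. ~[]~[](r -> ~p), u
4. ~(r -> ~p), v
5. r, v
6. p, v
7. [](r -> ~p), w
8. r -> ~p, w
9. ~p, w
Accessibility: uRu, uRv, uRw, vRv, wRw
Complete open branch: countermodel on an S4-frame, so not valid in S4, nor in K, T (the same frame is also a K-frame and a T-frame).

S5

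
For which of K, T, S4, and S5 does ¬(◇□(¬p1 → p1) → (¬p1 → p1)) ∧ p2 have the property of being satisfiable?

S5-tableau for the formula:
1. ¬(◇□(¬p1 → p1) → (¬p1 → p1)) ∧ p2, 0
2. ¬(◇□(¬p1 → p1) → (¬p1 → p1)), 0
3. p2, 0
4. ◇□(¬p1 → p1), 0
5. ¬(¬p1 → p1), 0
6. ¬p1, 0
7. □(¬p1 → p1), 1
8. ¬p1 → p1, 0
9. ¬p1 → p1, 1
10. p1, 0
Accessibility: 0R0, 0R1, 1R0, 1R1
Branch closes: p1 and ¬p1 both at 0.
Every branch closes (one shown): unsatisfiable in S5.
S4-tableau for the formula:
1. ¬(◇□(¬p1 → p1) → (¬p1 → p1)) ∧ p2, 0
2. ¬(◇□(¬p1 → p1) → (¬p1 → p1)), 0
3. p2, 0
4. ◇□(¬p1 → p1), 0
5. ¬(¬p1 → p1), 0
6. ¬p1, 0
7. □(¬p1 → p1), 1
8. ¬p1 → p1, 1
9. p1, 1
Accessibility: 0R0, 0R1, 1R1
Complete open branch: satisfiable in S4, hence also in K, T (this S4-model is also a K-model and a T-model).

K, T, S4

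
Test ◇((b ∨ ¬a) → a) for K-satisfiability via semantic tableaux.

Satisfiable (open branch found)

1. ◇((b ∨ ¬a) → a), 0
2. (b ∨ ¬a) → a, 1
3. a, 1
Accessibility: 0R1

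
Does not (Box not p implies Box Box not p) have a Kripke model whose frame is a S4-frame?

1. not (Box not p implies Box Box not p), w0
2. Box not p, w0   [neg-implies-rule on 1]
3. not Box Box not p, w0   [neg-implies-rule on 1]
4. not p, w0   [Box-rule on 2 via w0Rw0]
5. not Box not p, w1   [neg-Box-rule on 3: fresh world w1, w0Rw1]
6. not p, w1   [Box-rule on 2 via w0Rw1]
7. p, w2   [neg-Box-rule on 5: fresh world w2, w1Rw2]
8. not p, w2   [Box-rule on 2 via w0Rw2]
Accessibility: w0Rw0, w0Rw1, w0Rw2, w1Rw1, w1Rw2, w2Rw2
Branch closes: p and not p both at w2.
Every branch closes; the branch above is one of them.

Unsatisfiable (every branch closes)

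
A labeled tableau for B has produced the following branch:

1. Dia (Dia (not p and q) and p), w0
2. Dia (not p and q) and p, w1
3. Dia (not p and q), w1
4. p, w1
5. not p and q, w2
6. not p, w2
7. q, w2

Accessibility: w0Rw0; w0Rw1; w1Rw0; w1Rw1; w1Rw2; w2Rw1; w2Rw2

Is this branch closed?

Open

There is no literal clash: for every atom and world, at most one sign appears.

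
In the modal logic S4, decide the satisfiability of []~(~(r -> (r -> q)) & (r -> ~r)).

1. []~(~(r -> (r -> q)) & (r -> ~r)), w0
2. ~(~(r -> (r -> q)) & (r -> ~r)), w0
3. ~(r -> ~r), w0
4. r, w0
Accessibility: w0Rw0

Satisfiable (open branch found)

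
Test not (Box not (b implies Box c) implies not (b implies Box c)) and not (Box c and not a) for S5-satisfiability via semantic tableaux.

Unsatisfiable

1. not (Box not (b implies Box c) implies not (b implies Box c)) and not (Box c and not a), u
2. not (Box not (b implies Box c) implies not (b implies Box c)), u
3. not (Box c and not a), u
4. Box not (b implies Box c), u
5. b implies Box c, u
6. not (b implies Box c), u
7. b, u
8. not Box c, u
9. a, u
10. Box c, u
11. c, u
12. not c, v
13. not (b implies Box c), v
14. b, v
15. not Box c, v
16. c, v
Accessibility: uRu, uRv, vRu, vRv
Branch closes: c and not c both at v.
All branches of the tableau close; one closing branch shown above.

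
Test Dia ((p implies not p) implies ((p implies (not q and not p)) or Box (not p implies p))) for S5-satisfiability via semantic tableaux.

1. Dia ((p implies not p) implies ((p implies (not q and not p)) or Box (not p implies p))), 0
2. (p implies not p) implies ((p implies (not q and not p)) or Box (not p implies p)), 1
3. (p implies (not q and not p)) or Box (not p implies p), 1
4. Box (not p implies p), 1
5. not p implies p, 0
6. not p implies p, 1
7. p, 0
8. p, 1
Accessibility: 0R0, 0R1, 1R0, 1R1

Satisfiable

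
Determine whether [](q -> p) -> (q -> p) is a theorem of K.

Tableau for the negation ~([](q -> p) -> (q -> p)):
1. ~([](q -> p) -> (q -> p)), u
2. [](q -> p), u
3. ~(q -> p), u
4. q, u
5. ~p, u
The negation has an open branch (countermodel exists).

No, not valid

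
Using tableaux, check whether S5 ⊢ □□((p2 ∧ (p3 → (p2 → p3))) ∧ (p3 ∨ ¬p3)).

Invalid (countermodel exists)

Tableau for the negation ¬□□((p2 ∧ (p3 → (p2 → p3))) ∧ (p3 ∨ ¬p3)):
1. ¬□□((p2 ∧ (p3 → (p2 → p3))) ∧ (p3 ∨ ¬p3)), 0
2. ¬□((p2 ∧ (p3 → (p2 → p3))) ∧ (p3 ∨ ¬p3)), 1
3. ¬((p2 ∧ (p3 → (p2 → p3))) ∧ (p3 ∨ ¬p3)), 2
4. ¬(p2 ∧ (p3 → (p2 → p3))), 2
5. ¬p2, 2
Accessibility: 0R0, 0R1, 0R2, 1R0, 1R1, 1R2, 2R0, 2R1, 2R2
The negation has an open branch (countermodel exists).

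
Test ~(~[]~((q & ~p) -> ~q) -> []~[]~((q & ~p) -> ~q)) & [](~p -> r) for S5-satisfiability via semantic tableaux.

1. ~(~[]~((q & ~p) -> ~q) -> []~[]~((q & ~p) -> ~q)) & [](~p -> r), 0
2. ~(~[]~((q & ~p) -> ~q) -> []~[]~((q & ~p) -> ~q)), 0   [&-rule on 1]
3. [](~p -> r), 0   [&-rule on 1]
4. ~[]~((q & ~p) -> ~q), 0   [~->-rule on 2]
5. ~[]~[]~((q & ~p) -> ~q), 0   [~->-rule on 2]
6. ~p -> r, 0   [[]-rule on 3 via 0R0]
7. r, 0   [->-rule on 6 (branches; this branch)]
8. (q & ~p) -> ~q, 1   [~[]-rule on 4: fresh world 1, 0R1]
9. ~p -> r, 1   [[]-rule on 3 via 0R1]
10. ~(q & ~p), 1   [->-rule on 8 (branches; this branch)]
11. r, 1   [->-rule on 9 (branches; this branch)]
12. p, 1   [~&-rule on 10 (branches; this branch)]
13. []~((q & ~p) -> ~q), 2   [~[]-rule on 5: fresh world 2, 0R2]
14. ~p -> r, 2   [[]-rule on 3 via 0R2]
15. ~((q & ~p) -> ~q), 0   [[]-rule on 13 via 2R0]
16. q & ~p, 0   [~->-rule on 15]
17. q, 0   [~->-rule on 15]
18. ~p, 0   [&-rule on 16]
19. ~((q & ~p) -> ~q), 1   [[]-rule on 13 via 2R1]
20. q & ~p, 1   [~->-rule on 19]
21. q, 1   [~->-rule on 19]
22. ~p, 1   [&-rule on 20]
Accessibility: 0R0, 0R1, 0R2, 1R0, 1R1, 1R2, 2R0, 2R1, 2R2
Branch closes: p and ~p both at 1.
(One branch shown.) All branches close.

No, unsatisfiable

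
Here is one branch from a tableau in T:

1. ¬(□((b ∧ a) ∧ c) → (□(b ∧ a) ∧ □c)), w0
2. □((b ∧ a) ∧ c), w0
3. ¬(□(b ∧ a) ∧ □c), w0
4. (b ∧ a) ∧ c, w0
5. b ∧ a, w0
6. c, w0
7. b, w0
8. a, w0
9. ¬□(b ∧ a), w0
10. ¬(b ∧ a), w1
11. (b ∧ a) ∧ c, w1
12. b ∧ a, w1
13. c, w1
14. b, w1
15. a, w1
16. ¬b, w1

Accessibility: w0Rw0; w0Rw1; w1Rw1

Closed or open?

Yes, closed

Both b and ¬b appear at w1.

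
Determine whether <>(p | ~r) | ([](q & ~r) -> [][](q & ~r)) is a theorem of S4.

Tableau for the negation ~(<>(p | ~r) | ([](q & ~r) -> [][](q & ~r))):
1. ~(<>(p | ~r) | ([](q & ~r) -> [][](q & ~r))), 0
2. ~<>(p | ~r), 0
3. ~([](q & ~r) -> [][](q & ~r)), 0
4. [](q & ~r), 0
5. ~[][](q & ~r), 0
6. ~(p | ~r), 0
7. ~p, 0
8. r, 0
9. q & ~r, 0
10. q, 0
11. ~r, 0
Accessibility: 0R0
Branch closes: r and ~r both at 0.
All branches of the negation close; one closing branch shown above.

Valid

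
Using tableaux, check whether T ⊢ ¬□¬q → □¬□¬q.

No, not valid

Tableau for the negation ¬(¬□¬q → □¬□¬q):
1. ¬(¬□¬q → □¬□¬q), u
2. ¬□¬q, u
3. ¬□¬□¬q, u
4. q, v
5. □¬q, w
6. ¬q, w
Accessibility: uRu, uRv, uRw, vRv, wRw
The negation has an open branch (countermodel exists).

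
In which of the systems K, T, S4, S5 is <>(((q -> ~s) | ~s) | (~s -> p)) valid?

T, S4, S5

T-tableau for the negation ~<>(((q -> ~s) | ~s) | (~s -> p)):
1. ~<>(((q -> ~s) | ~s) | (~s -> p)), 0
2. ~(((q -> ~s) | ~s) | (~s -> p)), 0   [~<>-rule on 1 via 0R0]
3. ~((q -> ~s) | ~s), 0   [~|-rule on 2]
4. ~(~s -> p), 0   [~|-rule on 2]
5. ~(q -> ~s), 0   [~|-rule on 3]
6. s, 0   [~|-rule on 3]
7. ~s, 0   [~->-rule on 4]
8. ~p, 0   [~->-rule on 4]
Accessibility: 0R0
Branch closes: s and ~s both at 0.
Every branch closes (one shown): valid in T, hence also in S4, S5 (every theorem of T is a theorem of S4 and S5).
K-tableau for the negation ~<>(((q -> ~s) | ~s) | (~s -> p)):
1. ~<>(((q -> ~s) | ~s) | (~s -> p)), 0
Complete open branch: countermodel on a K-frame, so not valid in K.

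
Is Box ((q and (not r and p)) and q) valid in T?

Not valid

Tableau for the negation not Box ((q and (not r and p)) and q):
1. not Box ((q and (not r and p)) and q), w0
2. not ((q and (not r and p)) and q), w1
3. not q, w1
Accessibility: w0Rw0, w0Rw1, w1Rw1
The negation has an open branch (countermodel exists).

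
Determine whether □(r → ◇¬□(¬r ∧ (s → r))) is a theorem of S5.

Tableau for the negation ¬□(r → ◇¬□(¬r ∧ (s → r))):
1. ¬□(r → ◇¬□(¬r ∧ (s → r))), u
2. ¬(r → ◇¬□(¬r ∧ (s → r))), v
3. r, v
4. ¬◇¬□(¬r ∧ (s → r)), v
5. □(¬r ∧ (s → r)), u
6. □(¬r ∧ (s → r)), v
7. ¬r ∧ (s → r), u
8. ¬r, u
9. s → r, u
10. ¬r ∧ (s → r), v
11. ¬r, v
12. s → r, v
Accessibility: uRu, uRv, vRu, vRv
Branch closes: r and ¬r both at v.
Every branch of the negation's tableau closes; the branch above is one of them.

Yes, valid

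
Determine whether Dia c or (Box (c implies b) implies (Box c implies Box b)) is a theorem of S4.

Yes, valid

Tableau for the negation not (Dia c or (Box (c implies b) implies (Box c implies Box b))):
1. not (Dia c or (Box (c implies b) implies (Box c implies Box b))), w0
2. not Dia c, w0   [neg-or-rule on 1]
3. not (Box (c implies b) implies (Box c implies Box b)), w0   [neg-or-rule on 1]
4. Box (c implies b), w0   [neg-implies-rule on 3]
5. not (Box c implies Box b), w0   [neg-implies-rule on 3]
6. Box c, w0   [neg-implies-rule on 5]
7. not Box b, w0   [neg-implies-rule on 5]
8. not c, w0   [neg-Dia-rule on 2 via w0Rw0]
9. c implies b, w0   [Box-rule on 4 via w0Rw0]
10. c, w0   [Box-rule on 6 via w0Rw0]
Accessibility: w0Rw0
Branch closes: c and not c both at w0.
Every branch of the negation's tableau closes; the branch above is one of them.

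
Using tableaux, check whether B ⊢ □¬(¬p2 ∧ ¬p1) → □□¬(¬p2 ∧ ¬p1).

No, not valid

Tableau for the negation ¬(□¬(¬p2 ∧ ¬p1) → □□¬(¬p2 ∧ ¬p1)):
1. ¬(□¬(¬p2 ∧ ¬p1) → □□¬(¬p2 ∧ ¬p1)), u
2. □¬(¬p2 ∧ ¬p1), u   [¬→-rule on 1]
3. ¬□□¬(¬p2 ∧ ¬p1), u   [¬→-rule on 1]
4. ¬(¬p2 ∧ ¬p1), u   [□-rule on 2 via uRu]
5. p1, u   [¬∧-rule on 4 (branches; this branch)]
6. ¬□¬(¬p2 ∧ ¬p1), v   [¬□-rule on 3: fresh world v, uRv]
7. ¬(¬p2 ∧ ¬p1), v   [□-rule on 2 via uRv]
8. p1, v   [¬∧-rule on 7 (branches; this branch)]
9. ¬p2 ∧ ¬p1, w   [¬□-rule on 6: fresh world w, vRw]
10. ¬p2, w   [∧-rule on 9]
11. ¬p1, w   [∧-rule on 9]
Accessibility: uRu, uRv, vRu, vRv, vRw, wRv, wRw
The negation has an open branch (countermodel exists).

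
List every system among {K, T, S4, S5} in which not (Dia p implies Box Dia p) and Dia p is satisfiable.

S5-tableau for the formula:
1. not (Dia p implies Box Dia p) and Dia p, u
2. not (Dia p implies Box Dia p), u
3. Dia p, u
4. not Box Dia p, u
5. p, v
6. not Dia p, w
7. not p, u
8. not p, v
Accessibility: uRu, uRv, uRw, vRu, vRv, vRw, wRu, wRv, wRw
Branch closes: p and not p both at v.
Every branch closes (one shown): unsatisfiable in S5.
S4-tableau for the formula:
1. not (Dia p implies Box Dia p) and Dia p, u
2. not (Dia p implies Box Dia p), u
3. Dia p, u
4. not Box Dia p, u
5. p, v
6. not Dia p, w
7. not p, w
Accessibility: uRu, uRv, uRw, vRv, wRw
Complete open branch: satisfiable in S4, hence also in K, T (this S4-model is also a K-model and a T-model).

K, T, S4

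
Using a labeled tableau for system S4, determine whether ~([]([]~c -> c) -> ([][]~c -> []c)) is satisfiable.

1. ~([]([]~c -> c) -> ([][]~c -> []c)), u
2. []([]~c -> c), u
3. ~([][]~c -> []c), u
4. [][]~c, u
5. ~[]c, u
6. []~c -> c, u
7. []~c, u
8. ~c, u
9. ~[]~c, u
10. ~c, v
11. []~c -> c, v
12. []~c, v
13. ~[]~c, v
14. c, w
15. []~c -> c, w
16. []~c, w
17. ~c, w
Accessibility: uRu, uRv, uRw, vRv, wRw
Branch closes: c and ~c both at w.
All branches of the tableau close; one closing branch shown above.

No, unsatisfiable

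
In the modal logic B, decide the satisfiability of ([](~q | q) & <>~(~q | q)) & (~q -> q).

No, unsatisfiable

1. ([](~q | q) & <>~(~q | q)) & (~q -> q), w0
2. [](~q | q) & <>~(~q | q), w0
3. ~q -> q, w0
4. [](~q | q), w0
5. <>~(~q | q), w0
6. ~q | q, w0
7. q, w0
8. ~(~q | q), w1
9. q, w1
10. ~q, w1
Accessibility: w0Rw0, w0Rw1, w1Rw0, w1Rw1
Branch closes: q and ~q both at w1.
(One branch shown.) All branches close.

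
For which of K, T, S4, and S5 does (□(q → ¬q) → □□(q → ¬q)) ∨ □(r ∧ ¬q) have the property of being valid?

S4-tableau for the negation ¬((□(q → ¬q) → □□(q → ¬q)) ∨ □(r ∧ ¬q)):
1. ¬((□(q → ¬q) → □□(q → ¬q)) ∨ □(r ∧ ¬q)), u
2. ¬(□(q → ¬q) → □□(q → ¬q)), u
3. ¬□(r ∧ ¬q), u
4. □(q → ¬q), u
5. ¬□□(q → ¬q), u
6. q → ¬q, u
7. ¬q, u
8. ¬(r ∧ ¬q), v
9. q → ¬q, v
10. ¬r, v
11. ¬q, v
12. ¬□(q → ¬q), w
13. q → ¬q, w
14. ¬q, w
15. ¬(q → ¬q), x
16. q, x
17. q → ¬q, x
18. ¬q, x
Accessibility: uRu, uRv, uRw, uRx, vRv, wRw, wRx, xRx
Branch closes: q and ¬q both at x.
Every branch closes (one shown): valid in S4, hence also in S5 (every theorem of S4 is a theorem of S5).
T-tableau for the negation ¬((□(q → ¬q) → □□(q → ¬q)) ∨ □(r ∧ ¬q)):
1. ¬((□(q → ¬q) → □□(q → ¬q)) ∨ □(r ∧ ¬q)), u
2. ¬(□(q → ¬q) → □□(q → ¬q)), u
3. ¬□(r ∧ ¬q), u
4. □(q → ¬q), u
5. ¬□□(q → ¬q), u
6. q → ¬q, u
7. ¬q, u
8. ¬(r ∧ ¬q), v
9. q → ¬q, v
10. ¬r, v
11. ¬q, v
12. ¬□(q → ¬q), w
13. q → ¬q, w
14. ¬q, w
15. ¬(q → ¬q), x
16. q, x
Accessibility: uRu, uRv, uRw, vRv, wRw, wRx, xRx
Complete open branch: countermodel on a T-frame, so not valid in T, nor in K (the same frame is also a K-frame).

S4, S5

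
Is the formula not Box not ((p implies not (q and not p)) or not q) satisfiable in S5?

Yes, satisfiable

1. not Box not ((p implies not (q and not p)) or not q), 0
2. (p implies not (q and not p)) or not q, 1
3. not q, 1
Accessibility: 0R0, 0R1, 1R0, 1R1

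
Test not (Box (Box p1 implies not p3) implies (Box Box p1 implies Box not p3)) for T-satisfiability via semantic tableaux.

Unsatisfiable

1. not (Box (Box p1 implies not p3) implies (Box Box p1 implies Box not p3)), u
2. Box (Box p1 implies not p3), u
3. not (Box Box p1 implies Box not p3), u
4. Box Box p1, u
5. not Box not p3, u
6. Box p1 implies not p3, u
7. Box p1, u
8. p1, u
9. not Box p1, u
10. p3, v
11. Box p1 implies not p3, v
12. Box p1, v
13. p1, v
14. not Box p1, v
15. not p1, w
16. Box p1 implies not p3, w
17. Box p1, w
18. p1, w
Accessibility: uRu, uRv, uRw, vRv, wRw
Branch closes: p1 and not p1 both at w.
Every branch closes; the branch above is one of them.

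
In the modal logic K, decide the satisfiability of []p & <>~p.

No, unsatisfiable

1. []p & <>~p, 0
2. []p, 0   [&-rule on 1]
3. <>~p, 0   [&-rule on 1]
4. ~p, 1   [<>-rule on 3: fresh world 1, 0R1]
5. p, 1   [[]-rule on 2 via 0R1]
Accessibility: 0R1
Branch closes: p and ~p both at 1.
(One branch shown.) All branches close.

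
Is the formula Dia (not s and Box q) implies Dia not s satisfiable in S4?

Satisfiable

1. Dia (not s and Box q) implies Dia not s, 0
2. Dia not s, 0   [implies-rule on 1 (branches; this branch)]
3. not s, 1   [Dia-rule on 2: fresh world 1, 0R1]
Accessibility: 0R0, 0R1, 1R1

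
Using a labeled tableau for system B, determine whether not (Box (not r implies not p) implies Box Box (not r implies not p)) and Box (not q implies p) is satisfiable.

Satisfiable (open branch found)

1. not (Box (not r implies not p) implies Box Box (not r implies not p)) and Box (not q implies p), w0
2. not (Box (not r implies not p) implies Box Box (not r implies not p)), w0
3. Box (not q implies p), w0
4. Box (not r implies not p), w0
5. not Box Box (not r implies not p), w0
6. not q implies p, w0
7. not r implies not p, w0
8. p, w0
9. r, w0
10. not Box (not r implies not p), w1
11. not q implies p, w1
12. not r implies not p, w1
13. p, w1
14. r, w1
15. not (not r implies not p), w2
16. not r, w2
17. p, w2
Accessibility: w0Rw0, w0Rw1, w1Rw0, w1Rw1, w1Rw2, w2Rw1, w2Rw2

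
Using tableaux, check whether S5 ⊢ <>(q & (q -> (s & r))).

Tableau for the negation ~<>(q & (q -> (s & r))):
1. ~<>(q & (q -> (s & r))), w0
2. ~(q & (q -> (s & r))), w0
3. ~(q -> (s & r)), w0
4. q, w0
5. ~(s & r), w0
6. ~r, w0
Accessibility: w0Rw0
The negation has an open branch (countermodel exists).

Not valid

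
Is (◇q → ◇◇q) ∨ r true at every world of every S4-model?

Valid

Tableau for the negation ¬((◇q → ◇◇q) ∨ r):
1. ¬((◇q → ◇◇q) ∨ r), w0
2. ¬(◇q → ◇◇q), w0
3. ¬r, w0
4. ◇q, w0
5. ¬◇◇q, w0
6. ¬◇q, w0
7. ¬q, w0
8. q, w1
9. ¬◇q, w1
10. ¬q, w1
Accessibility: w0Rw0, w0Rw1, w1Rw1
Branch closes: q and ¬q both at w1.
Every branch of the negation's tableau closes; the branch above is one of them.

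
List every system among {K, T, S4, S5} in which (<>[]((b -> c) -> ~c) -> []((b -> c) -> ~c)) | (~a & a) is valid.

S5-tableau for the negation ~((<>[]((b -> c) -> ~c) -> []((b -> c) -> ~c)) | (~a & a)):
1. ~((<>[]((b -> c) -> ~c) -> []((b -> c) -> ~c)) | (~a & a)), w0
2. ~(<>[]((b -> c) -> ~c) -> []((b -> c) -> ~c)), w0
3. ~(~a & a), w0
4. <>[]((b -> c) -> ~c), w0
5. ~[]((b -> c) -> ~c), w0
6. ~a, w0
7. []((b -> c) -> ~c), w1
8. (b -> c) -> ~c, w0
9. (b -> c) -> ~c, w1
10. ~(b -> c), w0
11. b, w0
12. ~c, w0
13. ~(b -> c), w1
14. b, w1
15. ~c, w1
16. ~((b -> c) -> ~c), w2
17. b -> c, w2
18. c, w2
19. (b -> c) -> ~c, w2
20. ~(b -> c), w2
21. b, w2
22. ~c, w2
Accessibility: w0Rw0, w0Rw1, w0Rw2, w1Rw0, w1Rw1, w1Rw2, w2Rw0, w2Rw1, w2Rw2
Branch closes: c and ~c both at w2.
Every branch closes (one shown): valid in S5.
S4-tableau for the negation ~((<>[]((b -> c) -> ~c) -> []((b -> c) -> ~c)) | (~a & a)):
1. ~((<>[]((b -> c) -> ~c) -> []((b -> c) -> ~c)) | (~a & a)), w0
2. ~(<>[]((b -> c) -> ~c) -> []((b -> c) -> ~c)), w0
3. ~(~a & a), w0
4. <>[]((b -> c) -> ~c), w0
5. ~[]((b -> c) -> ~c), w0
6. ~a, w0
7. []((b -> c) -> ~c), w1
8. (b -> c) -> ~c, w1
9. ~c, w1
10. ~((b -> c) -> ~c), w2
11. b -> c, w2
12. c, w2
Accessibility: w0Rw0, w0Rw1, w0Rw2, w1Rw1, w2Rw2
Complete open branch: countermodel on an S4-frame, so not valid in S4, nor in K, T (the same frame is also a K-frame and a T-frame).

S5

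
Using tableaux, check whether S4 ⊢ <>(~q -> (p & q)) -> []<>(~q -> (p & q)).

No, not valid

Tableau for the negation ~(<>(~q -> (p & q)) -> []<>(~q -> (p & q))):
1. ~(<>(~q -> (p & q)) -> []<>(~q -> (p & q))), u
2. <>(~q -> (p & q)), u
3. ~[]<>(~q -> (p & q)), u
4. ~q -> (p & q), v
5. p & q, v
6. p, v
7. q, v
8. ~<>(~q -> (p & q)), w
9. ~(~q -> (p & q)), w
10. ~q, w
11. ~(p & q), w
Accessibility: uRu, uRv, uRw, vRv, wRw
The negation has an open branch (countermodel exists).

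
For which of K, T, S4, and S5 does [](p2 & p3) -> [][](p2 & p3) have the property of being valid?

S4, S5

T-tableau for the negation ~([](p2 & p3) -> [][](p2 & p3)):
1. ~([](p2 & p3) -> [][](p2 & p3)), w0
2. [](p2 & p3), w0
3. ~[][](p2 & p3), w0
4. p2 & p3, w0
5. p2, w0
6. p3, w0
7. ~[](p2 & p3), w1
8. p2 & p3, w1
9. p2, w1
10. p3, w1
11. ~(p2 & p3), w2
12. ~p3, w2
Accessibility: w0Rw0, w0Rw1, w1Rw1, w1Rw2, w2Rw2
Complete open branch: countermodel on a T-frame, so not valid in T, nor in K (the same frame is also a K-frame).
S4-tableau for the negation ~([](p2 & p3) -> [][](p2 & p3)):
1. ~([](p2 & p3) -> [][](p2 & p3)), w0
2. [](p2 & p3), w0
3. ~[][](p2 & p3), w0
4. p2 & p3, w0
5. p2, w0
6. p3, w0
7. ~[](p2 & p3), w1
8. p2 & p3, w1
9. p2, w1
10. p3, w1
11. ~(p2 & p3), w2
12. p2 & p3, w2
13. p2, w2
14. p3, w2
15. ~p3, w2
Accessibility: w0Rw0, w0Rw1, w0Rw2, w1Rw1, w1Rw2, w2Rw2
Branch closes: p3 and ~p3 both at w2.
Every branch closes (one shown): valid in S4, hence also in S5 (every theorem of S4 is a theorem of S5).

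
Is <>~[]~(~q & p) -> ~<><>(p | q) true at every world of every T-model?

Tableau for the negation ~(<>~[]~(~q & p) -> ~<><>(p | q)):
1. ~(<>~[]~(~q & p) -> ~<><>(p | q)), 0
2. <>~[]~(~q & p), 0
3. <><>(p | q), 0
4. ~[]~(~q & p), 1
5. <>(p | q), 2
6. ~q & p, 3
7. ~q, 3
8. p, 3
9. p | q, 4
10. q, 4
Accessibility: 0R0, 0R1, 0R2, 1R1, 1R3, 2R2, 2R4, 3R3, 4R4
The negation has an open branch (countermodel exists).

No, not valid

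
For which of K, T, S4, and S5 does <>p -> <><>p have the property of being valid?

T-tableau for the negation ~(<>p -> <><>p):
1. ~(<>p -> <><>p), u
2. <>p, u   [~->-rule on 1]
3. ~<><>p, u   [~->-rule on 1]
4. ~<>p, u   [~<>-rule on 3 via uRu]
5. ~p, u   [~<>-rule on 4 via uRu]
6. p, v   [<>-rule on 2: fresh world v, uRv]
7. ~<>p, v   [~<>-rule on 3 via uRv]
8. ~p, v   [~<>-rule on 4 via uRv]
Accessibility: uRu, uRv, vRv
Branch closes: p and ~p both at v.
Every branch closes (one shown): valid in T, hence also in S4, S5 (every theorem of T is a theorem of S4 and S5).
K-tableau for the negation ~(<>p -> <><>p):
1. ~(<>p -> <><>p), u
2. <>p, u   [~->-rule on 1]
3. ~<><>p, u   [~->-rule on 1]
4. p, v   [<>-rule on 2: fresh world v, uRv]
5. ~<>p, v   [~<>-rule on 3 via uRv]
Accessibility: uRv
Complete open branch: countermodel on a K-frame, so not valid in K.

T, S4, S5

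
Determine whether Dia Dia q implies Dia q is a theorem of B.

Tableau for the negation not (Dia Dia q implies Dia q):
1. not (Dia Dia q implies Dia q), u
2. Dia Dia q, u
3. not Dia q, u
4. not q, u
5. Dia q, v
6. not q, v
7. q, w
Accessibility: uRu, uRv, vRu, vRv, vRw, wRv, wRw
The negation has an open branch (countermodel exists).

No, not valid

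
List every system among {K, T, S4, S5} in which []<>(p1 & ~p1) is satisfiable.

K

T-tableau for the formula:
1. []<>(p1 & ~p1), 0
2. <>(p1 & ~p1), 0
3. p1 & ~p1, 1
4. p1, 1
5. ~p1, 1
Accessibility: 0R0, 0R1, 1R1
Branch closes: p1 and ~p1 both at 1.
Every branch closes (one shown): unsatisfiable in T, hence also in S4, S5 (every S4/S5-frame is a T-frame).
K-tableau for the formula:
1. []<>(p1 & ~p1), 0
Complete open branch: satisfiable in K.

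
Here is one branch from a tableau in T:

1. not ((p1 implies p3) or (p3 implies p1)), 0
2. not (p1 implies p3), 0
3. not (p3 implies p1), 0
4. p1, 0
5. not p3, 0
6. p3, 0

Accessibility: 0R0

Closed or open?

Both p3 and not p3 appear at 0.

Closed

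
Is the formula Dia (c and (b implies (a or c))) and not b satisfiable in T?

1. Dia (c and (b implies (a or c))) and not b, u
2. Dia (c and (b implies (a or c))), u
3. not b, u
4. c and (b implies (a or c)), v
5. c, v
6. b implies (a or c), v
7. a or c, v
Accessibility: uRu, uRv, vRv

Satisfiable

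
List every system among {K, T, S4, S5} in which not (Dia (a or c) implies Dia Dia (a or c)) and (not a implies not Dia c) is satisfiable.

T-tableau for the formula:
1. not (Dia (a or c) implies Dia Dia (a or c)) and (not a implies not Dia c), w0
2. not (Dia (a or c) implies Dia Dia (a or c)), w0
3. not a implies not Dia c, w0
4. Dia (a or c), w0
5. not Dia Dia (a or c), w0
6. not Dia (a or c), w0
7. not (a or c), w0
8. not a, w0
9. not c, w0
10. not Dia c, w0
11. a or c, w1
12. not Dia (a or c), w1
13. not (a or c), w1
14. not a, w1
15. not c, w1
16. c, w1
Accessibility: w0Rw0, w0Rw1, w1Rw1
Branch closes: c and not c both at w1.
Every branch closes (one shown): unsatisfiable in T, hence also in S4, S5 (every S4/S5-frame is a T-frame).
K-tableau for the formula:
1. not (Dia (a or c) implies Dia Dia (a or c)) and (not a implies not Dia c), w0
2. not (Dia (a or c) implies Dia Dia (a or c)), w0
3. not a implies not Dia c, w0
4. Dia (a or c), w0
5. not Dia Dia (a or c), w0
6. not Dia c, w0
7. a or c, w1
8. not Dia (a or c), w1
9. not c, w1
10. a, w1
Accessibility: w0Rw1
Complete open branch: satisfiable in K.

K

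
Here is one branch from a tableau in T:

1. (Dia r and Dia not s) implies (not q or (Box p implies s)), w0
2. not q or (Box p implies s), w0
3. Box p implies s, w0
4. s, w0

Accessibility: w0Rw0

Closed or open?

No world carries both an atom and its negation.

No, open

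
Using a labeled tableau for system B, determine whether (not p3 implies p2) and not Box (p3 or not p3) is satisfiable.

No, unsatisfiable

1. (not p3 implies p2) and not Box (p3 or not p3), u
2. not p3 implies p2, u
3. not Box (p3 or not p3), u
4. p2, u
5. not (p3 or not p3), v
6. not p3, v
7. p3, v
Accessibility: uRu, uRv, vRu, vRv
Branch closes: p3 and not p3 both at v.
Every branch closes; the branch above is one of them.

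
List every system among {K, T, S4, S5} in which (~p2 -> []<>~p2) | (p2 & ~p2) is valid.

S5-tableau for the negation ~((~p2 -> []<>~p2) | (p2 & ~p2)):
1. ~((~p2 -> []<>~p2) | (p2 & ~p2)), w0
2. ~(~p2 -> []<>~p2), w0
3. ~(p2 & ~p2), w0
4. ~p2, w0
5. ~[]<>~p2, w0
6. ~<>~p2, w1
7. p2, w0
Accessibility: w0Rw0, w0Rw1, w1Rw0, w1Rw1
Branch closes: p2 and ~p2 both at w0.
Every branch closes (one shown): valid in S5.
S4-tableau for the negation ~((~p2 -> []<>~p2) | (p2 & ~p2)):
1. ~((~p2 -> []<>~p2) | (p2 & ~p2)), w0
2. ~(~p2 -> []<>~p2), w0
3. ~(p2 & ~p2), w0
4. ~p2, w0
5. ~[]<>~p2, w0
6. ~<>~p2, w1
7. p2, w1
Accessibility: w0Rw0, w0Rw1, w1Rw1
Complete open branch: countermodel on an S4-frame, so not valid in S4, nor in K, T (the same frame is also a K-frame and a T-frame).

S5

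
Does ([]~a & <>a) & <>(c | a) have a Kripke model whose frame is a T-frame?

Unsatisfiable

1. ([]~a & <>a) & <>(c | a), u
2. []~a & <>a, u   [&-rule on 1]
3. <>(c | a), u   [&-rule on 1]
4. []~a, u   [&-rule on 2]
5. <>a, u   [&-rule on 2]
6. ~a, u   [[]-rule on 4 via uRu]
7. c | a, v   [<>-rule on 3: fresh world v, uRv]
8. ~a, v   [[]-rule on 4 via uRv]
9. c, v   [|-rule on 7 (branches; this branch)]
10. a, w   [<>-rule on 5: fresh world w, uRw]
11. ~a, w   [[]-rule on 4 via uRw]
Accessibility: uRu, uRv, uRw, vRv, wRw
Branch closes: a and ~a both at w.
Every branch closes; the branch above is one of them.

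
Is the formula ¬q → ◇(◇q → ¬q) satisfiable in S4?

Satisfiable (open branch found)

1. ¬q → ◇(◇q → ¬q), u
2. ◇(◇q → ¬q), u
3. ◇q → ¬q, v
4. ¬q, v
Accessibility: uRu, uRv, vRv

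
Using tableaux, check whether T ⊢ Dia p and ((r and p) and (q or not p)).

Not valid

Tableau for the negation not (Dia p and ((r and p) and (q or not p))):
1. not (Dia p and ((r and p) and (q or not p))), 0
2. not ((r and p) and (q or not p)), 0
3. not (q or not p), 0
4. not q, 0
5. p, 0
Accessibility: 0R0
The negation has an open branch (countermodel exists).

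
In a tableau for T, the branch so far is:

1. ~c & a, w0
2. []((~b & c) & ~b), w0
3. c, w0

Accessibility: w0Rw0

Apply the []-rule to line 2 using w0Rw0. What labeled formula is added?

(~b & c) & ~b, w0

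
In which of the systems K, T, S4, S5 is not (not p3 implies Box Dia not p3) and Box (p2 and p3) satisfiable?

K

K-tableau for the formula:
1. not (not p3 implies Box Dia not p3) and Box (p2 and p3), 0
2. not (not p3 implies Box Dia not p3), 0   [and-rule on 1]
3. Box (p2 and p3), 0   [and-rule on 1]
4. not p3, 0   [neg-implies-rule on 2]
5. not Box Dia not p3, 0   [neg-implies-rule on 2]
6. not Dia not p3, 1   [neg-Box-rule on 5: fresh world 1, 0R1]
7. p2 and p3, 1   [Box-rule on 3 via 0R1]
8. p2, 1   [and-rule on 7]
9. p3, 1   [and-rule on 7]
Accessibility: 0R1
Complete open branch: satisfiable in K.
T-tableau for the formula:
1. not (not p3 implies Box Dia not p3) and Box (p2 and p3), 0
2. not (not p3 implies Box Dia not p3), 0   [and-rule on 1]
3. Box (p2 and p3), 0   [and-rule on 1]
4. not p3, 0   [neg-implies-rule on 2]
5. not Box Dia not p3, 0   [neg-implies-rule on 2]
6. p2 and p3, 0   [Box-rule on 3 via 0R0]
7. p2, 0   [and-rule on 6]
8. p3, 0   [and-rule on 6]
Accessibility: 0R0
Branch closes: p3 and not p3 both at 0.
Every branch closes (one shown): unsatisfiable in T, hence also in S4, S5 (every S4/S5-frame is a T-frame).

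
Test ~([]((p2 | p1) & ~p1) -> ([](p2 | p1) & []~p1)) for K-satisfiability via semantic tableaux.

1. ~([]((p2 | p1) & ~p1) -> ([](p2 | p1) & []~p1)), w0
2. []((p2 | p1) & ~p1), w0
3. ~([](p2 | p1) & []~p1), w0
4. ~[](p2 | p1), w0
5. ~(p2 | p1), w1
6. ~p2, w1
7. ~p1, w1
8. (p2 | p1) & ~p1, w1
9. p2 | p1, w1
10. p1, w1
Accessibility: w0Rw1
Branch closes: p1 and ~p1 both at w1.
(One branch shown.) All branches close.

Unsatisfiable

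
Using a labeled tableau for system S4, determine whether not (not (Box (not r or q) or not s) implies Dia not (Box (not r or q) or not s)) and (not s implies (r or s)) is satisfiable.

Unsatisfiable

1. not (not (Box (not r or q) or not s) implies Dia not (Box (not r or q) or not s)) and (not s implies (r or s)), 0
2. not (not (Box (not r or q) or not s) implies Dia not (Box (not r or q) or not s)), 0
3. not s implies (r or s), 0
4. not (Box (not r or q) or not s), 0
5. not Dia not (Box (not r or q) or not s), 0
6. not Box (not r or q), 0
7. s, 0
8. Box (not r or q) or not s, 0
9. r or s, 0
10. Box (not r or q), 0
11. not r or q, 0
12. q, 0
13. not (not r or q), 1
14. r, 1
15. not q, 1
16. Box (not r or q) or not s, 1
17. not r or q, 1
18. not s, 1
19. q, 1
Accessibility: 0R0, 0R1, 1R1
Branch closes: q and not q both at 1.
All branches of the tableau close; one closing branch shown above.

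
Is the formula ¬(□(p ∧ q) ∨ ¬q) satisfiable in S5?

1. ¬(□(p ∧ q) ∨ ¬q), w0
2. ¬□(p ∧ q), w0   [¬∨-rule on 1]
3. q, w0   [¬∨-rule on 1]
4. ¬(p ∧ q), w1   [¬□-rule on 2: fresh world w1, w0Rw1]
5. ¬q, w1   [¬∧-rule on 4 (branches; this branch)]
Accessibility: w0Rw0, w0Rw1, w1Rw0, w1Rw1

Satisfiable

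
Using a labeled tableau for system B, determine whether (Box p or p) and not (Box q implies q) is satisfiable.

1. (Box p or p) and not (Box q implies q), w0
2. Box p or p, w0   [and-rule on 1]
3. not (Box q implies q), w0   [and-rule on 1]
4. Box q, w0   [neg-implies-rule on 3]
5. not q, w0   [neg-implies-rule on 3]
6. q, w0   [Box-rule on 4 via w0Rw0]
Accessibility: w0Rw0
Branch closes: q and not q both at w0.
Every branch closes; the branch above is one of them.

Unsatisfiable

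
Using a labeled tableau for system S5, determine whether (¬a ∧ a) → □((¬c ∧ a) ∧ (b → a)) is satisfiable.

Yes, satisfiable

1. (¬a ∧ a) → □((¬c ∧ a) ∧ (b → a)), 0
2. □((¬c ∧ a) ∧ (b → a)), 0
3. (¬c ∧ a) ∧ (b → a), 0
4. ¬c ∧ a, 0
5. b → a, 0
6. ¬c, 0
7. a, 0
Accessibility: 0R0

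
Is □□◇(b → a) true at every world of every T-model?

No, not valid

Tableau for the negation ¬□□◇(b → a):
1. ¬□□◇(b → a), w0
2. ¬□◇(b → a), w1
3. ¬◇(b → a), w2
4. ¬(b → a), w2
5. b, w2
6. ¬a, w2
Accessibility: w0Rw0, w0Rw1, w1Rw1, w1Rw2, w2Rw2
The negation has an open branch (countermodel exists).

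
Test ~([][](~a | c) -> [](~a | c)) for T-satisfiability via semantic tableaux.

1. ~([][](~a | c) -> [](~a | c)), w0
2. [][](~a | c), w0   [~->-rule on 1]
3. ~[](~a | c), w0   [~->-rule on 1]
4. [](~a | c), w0   [[]-rule on 2 via w0Rw0]
5. ~a | c, w0   [[]-rule on 4 via w0Rw0]
6. c, w0   [|-rule on 5 (branches; this branch)]
7. ~(~a | c), w1   [~[]-rule on 3: fresh world w1, w0Rw1]
8. a, w1   [~|-rule on 7]
9. ~c, w1   [~|-rule on 7]
10. [](~a | c), w1   [[]-rule on 2 via w0Rw1]
11. ~a | c, w1   [[]-rule on 4 via w0Rw1]
12. c, w1   [|-rule on 11 (branches; this branch)]
Accessibility: w0Rw0, w0Rw1, w1Rw1
Branch closes: c and ~c both at w1.
All branches of the tableau close; one closing branch shown above.

No, unsatisfiable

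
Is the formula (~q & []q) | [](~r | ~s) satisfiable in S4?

Yes, satisfiable

1. (~q & []q) | [](~r | ~s), u
2. [](~r | ~s), u   [|-rule on 1 (branches; this branch)]
3. ~r | ~s, u   [[]-rule on 2 via uRu]
4. ~s, u   [|-rule on 3 (branches; this branch)]
Accessibility: uRu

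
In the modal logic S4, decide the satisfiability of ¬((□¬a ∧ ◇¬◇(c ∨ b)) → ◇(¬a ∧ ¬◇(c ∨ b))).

No, unsatisfiable

1. ¬((□¬a ∧ ◇¬◇(c ∨ b)) → ◇(¬a ∧ ¬◇(c ∨ b))), u
2. □¬a ∧ ◇¬◇(c ∨ b), u   [¬→-rule on 1]
3. ¬◇(¬a ∧ ¬◇(c ∨ b)), u   [¬→-rule on 1]
4. □¬a, u   [∧-rule on 2]
5. ◇¬◇(c ∨ b), u   [∧-rule on 2]
6. ¬(¬a ∧ ¬◇(c ∨ b)), u   [¬◇-rule on 3 via uRu]
7. ¬a, u   [□-rule on 4 via uRu]
8. ◇(c ∨ b), u   [¬∧-rule on 6 (branches; this branch)]
9. ¬◇(c ∨ b), v   [◇-rule on 5: fresh world v, uRv]
10. ¬(¬a ∧ ¬◇(c ∨ b)), v   [¬◇-rule on 3 via uRv]
11. ¬a, v   [□-rule on 4 via uRv]
12. ¬(c ∨ b), v   [¬◇-rule on 9 via vRv]
13. ¬c, v   [¬∨-rule on 12]
14. ¬b, v   [¬∨-rule on 12]
15. ◇(c ∨ b), v   [¬∧-rule on 10 (branches; this branch)]
16. c ∨ b, w   [◇-rule on 8: fresh world w, uRw]
17. ¬(¬a ∧ ¬◇(c ∨ b)), w   [¬◇-rule on 3 via uRw]
18. ¬a, w   [□-rule on 4 via uRw]
19. b, w   [∨-rule on 16 (branches; this branch)]
20. ◇(c ∨ b), w   [¬∧-rule on 17 (branches; this branch)]
21. c ∨ b, x   [◇-rule on 15: fresh world x, vRx]
22. ¬(¬a ∧ ¬◇(c ∨ b)), x   [¬◇-rule on 3 via uRx]
23. ¬a, x   [□-rule on 4 via uRx]
24. ¬(c ∨ b), x   [¬◇-rule on 9 via vRx]
25. ¬c, x   [¬∨-rule on 24]
26. ¬b, x   [¬∨-rule on 24]
27. b, x   [∨-rule on 21 (branches; this branch)]
Accessibility: uRu, uRv, uRw, uRx, vRv, vRx, wRw, xRx
Branch closes: b and ¬b both at x.
(One branch shown.) All branches close.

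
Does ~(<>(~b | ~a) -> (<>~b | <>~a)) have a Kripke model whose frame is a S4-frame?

Unsatisfiable

1. ~(<>(~b | ~a) -> (<>~b | <>~a)), 0
2. <>(~b | ~a), 0
3. ~(<>~b | <>~a), 0
4. ~<>~b, 0
5. ~<>~a, 0
6. b, 0
7. a, 0
8. ~b | ~a, 1
9. b, 1
10. a, 1
11. ~a, 1
Accessibility: 0R0, 0R1, 1R1
Branch closes: a and ~a both at 1.
(One branch shown.) All branches close.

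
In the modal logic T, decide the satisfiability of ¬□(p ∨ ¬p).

1. ¬□(p ∨ ¬p), 0
2. ¬(p ∨ ¬p), 1
3. ¬p, 1
4. p, 1
Accessibility: 0R0, 0R1, 1R1
Branch closes: p and ¬p both at 1.
(One branch shown.) All branches close.

Unsatisfiable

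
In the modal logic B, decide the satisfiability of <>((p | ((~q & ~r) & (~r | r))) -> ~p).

1. <>((p | ((~q & ~r) & (~r | r))) -> ~p), w0
2. (p | ((~q & ~r) & (~r | r))) -> ~p, w1   [<>-rule on 1: fresh world w1, w0Rw1]
3. ~p, w1   [->-rule on 2 (branches; this branch)]
Accessibility: w0Rw0, w0Rw1, w1Rw0, w1Rw1

Satisfiable (open branch found)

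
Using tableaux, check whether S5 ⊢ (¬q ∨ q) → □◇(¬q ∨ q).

Valid

Tableau for the negation ¬((¬q ∨ q) → □◇(¬q ∨ q)):
1. ¬((¬q ∨ q) → □◇(¬q ∨ q)), u
2. ¬q ∨ q, u
3. ¬□◇(¬q ∨ q), u
4. q, u
5. ¬◇(¬q ∨ q), v
6. ¬(¬q ∨ q), u
7. ¬q, u
Accessibility: uRu, uRv, vRu, vRv
Branch closes: q and ¬q both at u.
All branches of the negation close; one closing branch shown above.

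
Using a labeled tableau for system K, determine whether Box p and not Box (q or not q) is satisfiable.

No, unsatisfiable

1. Box p and not Box (q or not q), 0
2. Box p, 0
3. not Box (q or not q), 0
4. not (q or not q), 1
5. not q, 1
6. q, 1
Accessibility: 0R1
Branch closes: q and not q both at 1.
All branches of the tableau close; one closing branch shown above.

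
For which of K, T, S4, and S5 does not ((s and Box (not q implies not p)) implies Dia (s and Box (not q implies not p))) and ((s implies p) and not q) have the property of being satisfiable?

K

K-tableau for the formula:
1. not ((s and Box (not q implies not p)) implies Dia (s and Box (not q implies not p))) and ((s implies p) and not q), 0
2. not ((s and Box (not q implies not p)) implies Dia (s and Box (not q implies not p))), 0
3. (s implies p) and not q, 0
4. s and Box (not q implies not p), 0
5. not Dia (s and Box (not q implies not p)), 0
6. s implies p, 0
7. not q, 0
8. s, 0
9. Box (not q implies not p), 0
10. p, 0
Complete open branch: satisfiable in K.
T-tableau for the formula:
1. not ((s and Box (not q implies not p)) implies Dia (s and Box (not q implies not p))) and ((s implies p) and not q), 0
2. not ((s and Box (not q implies not p)) implies Dia (s and Box (not q implies not p))), 0
3. (s implies p) and not q, 0
4. s and Box (not q implies not p), 0
5. not Dia (s and Box (not q implies not p)), 0
6. s implies p, 0
7. not q, 0
8. s, 0
9. Box (not q implies not p), 0
10. not (s and Box (not q implies not p)), 0
11. not q implies not p, 0
12. p, 0
13. not Box (not q implies not p), 0
14. not p, 0
Accessibility: 0R0
Branch closes: p and not p both at 0.
Every branch closes (one shown): unsatisfiable in T, hence also in S4, S5 (every S4/S5-frame is a T-frame).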